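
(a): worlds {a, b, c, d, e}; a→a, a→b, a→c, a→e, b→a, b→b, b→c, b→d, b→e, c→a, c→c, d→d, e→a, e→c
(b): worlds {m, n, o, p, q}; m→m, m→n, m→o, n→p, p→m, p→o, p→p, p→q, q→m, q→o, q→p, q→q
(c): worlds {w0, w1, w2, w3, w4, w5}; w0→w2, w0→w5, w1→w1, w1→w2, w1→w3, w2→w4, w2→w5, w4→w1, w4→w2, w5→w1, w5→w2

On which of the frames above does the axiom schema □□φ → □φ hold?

The schema corresponds to density: ∀x ∀y (Rxy → ∃z (Rxz ∧ Rzy)).
(a): condition met.
(b): condition met.
(c): fails — Rw2w4 but no z with Rw2z and Rzw4.
Valid on: (a), (b).

(a), (b)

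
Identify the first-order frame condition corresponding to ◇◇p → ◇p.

Equivalently (dual form): □p → □□p.
Suppose □p→□□p is valid. Take Rxy, Ryz and set V(p)={w : Rxw}. Then □p at x, so □□p at x, so □p at y, so p at z, i.e. Rxz.

transitivity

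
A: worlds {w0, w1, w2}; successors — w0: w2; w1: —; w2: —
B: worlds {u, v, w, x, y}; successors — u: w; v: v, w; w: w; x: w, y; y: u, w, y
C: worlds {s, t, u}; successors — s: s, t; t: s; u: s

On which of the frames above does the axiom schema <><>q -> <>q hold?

The schema corresponds to transitivity: forall x forall y forall z (Rxy & Ryz -> Rxz).
A: holds.
B: fails — Rxy and Ryu but not Rxu.
C: fails — Rus and Rst but not Rut.
Valid on: A.

A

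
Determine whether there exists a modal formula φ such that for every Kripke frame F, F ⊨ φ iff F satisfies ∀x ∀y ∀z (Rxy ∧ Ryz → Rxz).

Yes, by □r → □□r

Yes: it is transitivity, defined by the 4 schema □r → □□r.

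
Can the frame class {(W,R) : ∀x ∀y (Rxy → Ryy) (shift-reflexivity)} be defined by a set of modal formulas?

Yes: it is shift-reflexivity, defined by the T□ schema □(□q → q).
Suppose □(□q→q) is valid. Take Rxy and set V(q)={w : Ryw}. Then at y, □q holds; since □(□q→q) at x, □q→q at y, so q at y, i.e. Ryy.

Yes — defined by □(□q → q)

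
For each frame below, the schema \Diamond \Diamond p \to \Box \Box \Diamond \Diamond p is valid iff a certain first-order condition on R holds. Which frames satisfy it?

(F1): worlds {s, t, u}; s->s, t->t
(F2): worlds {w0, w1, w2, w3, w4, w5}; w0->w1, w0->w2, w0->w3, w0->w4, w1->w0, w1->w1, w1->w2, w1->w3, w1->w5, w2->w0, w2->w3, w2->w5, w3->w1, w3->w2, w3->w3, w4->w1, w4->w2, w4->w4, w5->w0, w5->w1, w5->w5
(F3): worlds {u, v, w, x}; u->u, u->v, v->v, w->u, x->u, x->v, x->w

(F1)

Frame correspondent (Sahlqvist): \forall x \forall y \forall z ((x R^2 y \wedge x R^2 z) \to \exists w (y = w \wedge z R^2 w)) — i.e. a generalized confluence (Geach) condition.
(F1): satisfies the condition.
(F2): fails — w0R²w4, w0R²w3 but no w with w4=w and w3R²w.
(F3): fails — uR²u, uR²v but no t with u=t and vR²t.
Valid on: (F1).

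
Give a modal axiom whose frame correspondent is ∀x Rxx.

This is reflexivity; the standard corresponding axiom is T: □r → r.
Suppose □r→r is valid. At any x set V(r)={w : Rxw}. Then □r holds at x, so r holds at x, i.e. Rxx.

□r → r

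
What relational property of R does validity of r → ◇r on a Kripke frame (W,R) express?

reflexivity

This is a form of the T axiom.
It corresponds to reflexivity: ∀x Rxx.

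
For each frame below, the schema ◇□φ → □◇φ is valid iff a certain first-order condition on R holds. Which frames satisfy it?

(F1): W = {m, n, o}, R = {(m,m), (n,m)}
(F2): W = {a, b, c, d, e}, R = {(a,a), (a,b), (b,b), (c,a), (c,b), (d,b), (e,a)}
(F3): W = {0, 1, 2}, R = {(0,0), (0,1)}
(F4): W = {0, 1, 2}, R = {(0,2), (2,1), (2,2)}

(F1), (F2)

The schema corresponds to convergence: ∀x ∀y ∀z (Rxy ∧ Rxz → ∃w (Ryw ∧ Rzw)).
(F1): satisfies the condition.
(F2): satisfies the condition.
(F3): fails — R00 and R01 but 0 and 1 have no common successor.
(F4): fails — R22 and R21 but 2 and 1 have no common successor.
Valid on: (F1), (F2).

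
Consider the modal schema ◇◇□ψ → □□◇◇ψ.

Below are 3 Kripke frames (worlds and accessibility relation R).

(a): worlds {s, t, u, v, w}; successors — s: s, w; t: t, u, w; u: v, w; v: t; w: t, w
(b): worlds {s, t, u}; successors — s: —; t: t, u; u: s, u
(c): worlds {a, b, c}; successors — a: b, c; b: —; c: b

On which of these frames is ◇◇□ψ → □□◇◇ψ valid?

Frame correspondent (Sahlqvist): ∀x ∀y ∀z ((xR²y ∧ xR²z) → ∃w (yRw ∧ zR²w)) — i.e. a generalized confluence (Geach) condition.
(a): condition met.
(b): fails — tR²s, tR²s but no w with sRw and sR²w.
(c): fails — aR²b, aR²b but no w with bRw and bR²w.
Valid on: (a).

(a)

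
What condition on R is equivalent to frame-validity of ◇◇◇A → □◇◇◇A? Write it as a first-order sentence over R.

This is a Sahlqvist (Geach-type) schema ◇^3□^0A → □^1◇^3A.
Minimal-valuation argument: fix x; take any y with xR^3y and any z with xR^1z. Set V(A) to the set of worlds R-reachable from y in exactly 0 steps. Then □^0A holds at y, so the antecedent holds at x; validity forces ◇^3A at z, giving a w with zR^3w and yR^0w.
First-order correspondent: ∀x ∀y ∀z ((xR³y ∧ xRz) → ∃w (y = w ∧ zR³w)).

∀x ∀y ∀z ((xR³y ∧ xRz) → ∃w (y = w ∧ zR³w))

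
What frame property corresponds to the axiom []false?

□⊥ is valid iff no world has any successor (otherwise □⊥ fails at any world with one).
Conversely, any frame satisfying forall x forall y ~Rxy validates the schema.
Frame condition: forall x forall y ~Rxy.

emptiness of R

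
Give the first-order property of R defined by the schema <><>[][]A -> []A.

forall x forall y forall z ((x R^2 y & xRz) -> exists w (y R^2 w & z = w))

This is a Sahlqvist (Geach-type) schema ◇^2□^2A → □^1◇^0A.
Minimal-valuation argument: fix x; take any y with xR^2y and any z with xR^1z. Set V(A) to the set of worlds R-reachable from y in exactly 2 steps. Then □^2A holds at y, so the antecedent holds at x; validity forces ◇^0A at z, giving a w with zR^0w and yR^2w.
First-order correspondent: forall x forall y forall z ((x R^2 y & xRz) -> exists w (y R^2 w & z = w)).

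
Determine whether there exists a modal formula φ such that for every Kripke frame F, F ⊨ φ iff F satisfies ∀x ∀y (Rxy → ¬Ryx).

If a class were modally definable it would be closed under surjective bounded morphisms (Goldblatt–Thomason).
The 4-cycle (worlds 0,1,2,3 with 0→1→2→3→0) is asymmetric. Mapping every world to a single reflexive point • is a surjective bounded morphism, and the reflexive point is not asymmetric (R•• but asymmetry requires ¬R••).
So no modal formula (or set of formulas) defines exactly the asymmetric frames.

Not modally definable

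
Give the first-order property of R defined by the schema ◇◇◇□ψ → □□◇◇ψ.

∀x ∀y ∀z ((xR³y ∧ xR²z) → ∃w (yRw ∧ zR²w))

This is a Sahlqvist (Geach-type) schema ◇^3□^1ψ → □^2◇^2ψ.
First-order correspondent: ∀x ∀y ∀z ((xR³y ∧ xR²z) → ∃w (yRw ∧ zR²w)).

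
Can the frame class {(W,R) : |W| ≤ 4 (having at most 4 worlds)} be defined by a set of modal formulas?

Not modally definable

If a class were modally definable it would be closed under disjoint unions (Goldblatt–Thomason).
Any modal formula valid on each of 5 disjoint one-world frames is valid on their disjoint union (validity is preserved under disjoint unions). Each one-world frame has |W|=1≤4, but the union has |W|=5.
So the class is not modally definable.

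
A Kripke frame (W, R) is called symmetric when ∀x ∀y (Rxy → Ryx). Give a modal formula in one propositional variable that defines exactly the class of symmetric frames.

The condition is symmetry. The B schema p → □◇p defines it.

p → □◇p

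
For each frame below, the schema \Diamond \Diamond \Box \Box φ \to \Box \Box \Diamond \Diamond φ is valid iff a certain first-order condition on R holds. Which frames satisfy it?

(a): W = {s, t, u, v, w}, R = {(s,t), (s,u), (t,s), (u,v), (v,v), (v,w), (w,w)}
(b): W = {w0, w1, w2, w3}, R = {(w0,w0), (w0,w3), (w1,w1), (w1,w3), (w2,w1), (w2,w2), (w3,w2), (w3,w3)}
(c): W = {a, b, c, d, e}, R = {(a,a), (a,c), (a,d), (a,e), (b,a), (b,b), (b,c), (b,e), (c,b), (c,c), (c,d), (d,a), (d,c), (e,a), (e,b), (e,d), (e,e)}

Frame correspondent (Sahlqvist): \forall x \forall y \forall z ((x R^2 y \wedge x R^2 z) \to \exists w (y R^2 w \wedge z R^2 w)) — i.e. a generalized confluence (Geach) condition.
(a): fails — tR²t, tR²u but no w* with tR²w* and uR²w*.
(b): ✓.
(c): ✓.

(b), (c)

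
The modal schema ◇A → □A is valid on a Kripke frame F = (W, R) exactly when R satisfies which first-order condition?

Suppose ◇A→□A is valid. Take Rxy, Rxz and set V(A)={y}. Then ◇A at x, so □A at x, so A at z, i.e. z=y.
Conversely, on a frame with partial functionality the schema holds at every world under every valuation.
Frame condition: ∀x ∀y ∀z (Rxy ∧ Rxz → y = z).

partial functionality: ∀x ∀y ∀z (Rxy ∧ Rxz → y = z)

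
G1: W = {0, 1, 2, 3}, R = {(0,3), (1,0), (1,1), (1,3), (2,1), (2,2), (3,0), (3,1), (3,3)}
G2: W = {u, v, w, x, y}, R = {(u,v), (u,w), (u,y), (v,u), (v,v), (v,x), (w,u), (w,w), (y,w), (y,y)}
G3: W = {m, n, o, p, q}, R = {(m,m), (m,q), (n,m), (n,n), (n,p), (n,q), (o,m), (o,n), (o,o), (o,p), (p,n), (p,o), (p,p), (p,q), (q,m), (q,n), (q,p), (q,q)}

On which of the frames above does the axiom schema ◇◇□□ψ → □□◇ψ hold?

G1, G3

The schema corresponds to a generalized confluence (Geach) condition: ∀x ∀y ∀z ((xR²y ∧ xR²z) → ∃w (yR²w ∧ zRw)).
G1: condition met.
G2: fails — uR²u, uR²x but no t with uR²t and xRt.
G3: condition met.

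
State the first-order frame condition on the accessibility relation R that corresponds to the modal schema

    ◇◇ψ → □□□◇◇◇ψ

This is a Sahlqvist (Geach-type) schema ◇^2□^0ψ → □^3◇^3ψ.
First-order correspondent: ∀x ∀y ∀z ((xR²y ∧ xR³z) → ∃w (y = w ∧ zR³w)).

∀x ∀y ∀z ((xR²y ∧ xR³z) → ∃w (y = w ∧ zR³w))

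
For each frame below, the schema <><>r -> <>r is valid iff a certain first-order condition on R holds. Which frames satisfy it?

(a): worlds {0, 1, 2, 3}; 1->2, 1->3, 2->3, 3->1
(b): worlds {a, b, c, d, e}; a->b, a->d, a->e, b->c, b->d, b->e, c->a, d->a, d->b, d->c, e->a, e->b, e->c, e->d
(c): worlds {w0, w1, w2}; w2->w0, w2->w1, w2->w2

Frame correspondent (Sahlqvist): forall x forall y forall z (Rxy & Ryz -> Rxz) — i.e. transitivity.
(a): fails — R23 and R31 but not R21.
(b): fails — Rbc and Rca but not Rba.
(c): ✓.
Valid on: (c).

(c)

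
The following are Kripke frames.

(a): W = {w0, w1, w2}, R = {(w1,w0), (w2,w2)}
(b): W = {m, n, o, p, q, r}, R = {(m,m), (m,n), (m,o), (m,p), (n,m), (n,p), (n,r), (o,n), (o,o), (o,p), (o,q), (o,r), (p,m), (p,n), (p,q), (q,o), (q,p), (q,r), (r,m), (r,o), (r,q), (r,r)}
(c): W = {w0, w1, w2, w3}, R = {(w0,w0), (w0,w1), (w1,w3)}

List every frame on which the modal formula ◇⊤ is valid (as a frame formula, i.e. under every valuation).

The schema corresponds to seriality: ∀x ∃y Rxy.
(a): fails — world w0 has no successor.
(b): condition met.
(c): fails — world w2 has no successor.

(b)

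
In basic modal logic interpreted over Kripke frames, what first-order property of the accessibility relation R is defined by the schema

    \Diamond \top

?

This is a form of the D axiom.
Its frame correspondent is seriality — \forall x \exists y Rxy.

seriality: \forall x \exists y Rxy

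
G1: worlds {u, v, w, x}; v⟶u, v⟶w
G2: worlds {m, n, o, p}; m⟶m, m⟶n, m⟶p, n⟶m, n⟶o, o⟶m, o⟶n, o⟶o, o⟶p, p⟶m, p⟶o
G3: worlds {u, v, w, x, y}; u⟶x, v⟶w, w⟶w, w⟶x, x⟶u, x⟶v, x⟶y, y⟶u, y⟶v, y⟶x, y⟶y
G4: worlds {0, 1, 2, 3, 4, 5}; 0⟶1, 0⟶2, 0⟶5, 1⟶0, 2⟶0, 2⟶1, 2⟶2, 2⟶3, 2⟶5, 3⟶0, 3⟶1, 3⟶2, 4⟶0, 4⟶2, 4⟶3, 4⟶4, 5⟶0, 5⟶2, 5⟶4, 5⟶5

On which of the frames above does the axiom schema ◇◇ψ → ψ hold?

This is the axiom for a generalized confluence (Geach) condition; its first-order frame correspondent is ∀x ∀y (xR²y → ∃w (y = w ∧ x = w)).
G1: holds.
G2: fails — mR²n but n ≠ m.
G3: fails — uR²v but v ≠ u.
G4: fails — 0R²1 but 1 ≠ 0.

G1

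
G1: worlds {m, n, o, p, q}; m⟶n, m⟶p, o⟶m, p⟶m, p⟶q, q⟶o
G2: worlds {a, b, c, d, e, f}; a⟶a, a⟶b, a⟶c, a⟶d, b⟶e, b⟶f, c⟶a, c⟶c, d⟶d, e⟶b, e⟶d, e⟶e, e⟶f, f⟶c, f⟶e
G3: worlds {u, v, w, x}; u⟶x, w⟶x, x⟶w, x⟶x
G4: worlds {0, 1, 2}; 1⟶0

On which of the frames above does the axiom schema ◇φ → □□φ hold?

This is the axiom for a generalized confluence (Geach) condition; its first-order frame correspondent is ∀x ∀y ∀z ((xRy ∧ xR²z) → ∃w (y = w ∧ z = w)).
G1: fails — mRn, mR²m but n ≠ m.
G2: fails — aRa, aR²b but a ≠ b.
G3: fails — uRx, uR²w but x ≠ w.
G4: condition met.

G4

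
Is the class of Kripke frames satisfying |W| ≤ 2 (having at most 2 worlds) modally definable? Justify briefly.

Modal frame validity is preserved under disjoint unions.
Any modal formula valid on each of 3 disjoint one-world frames is valid on their disjoint union (validity is preserved under disjoint unions). Each one-world frame has |W|=1≤2, but the union has |W|=3.
So the class is not modally definable.

No — not modally definable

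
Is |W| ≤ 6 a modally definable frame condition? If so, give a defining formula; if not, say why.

If a class were modally definable it would be closed under disjoint unions (Goldblatt–Thomason).
Any modal formula valid on each of 7 disjoint one-world frames is valid on their disjoint union (validity is preserved under disjoint unions). Each one-world frame has |W|=1≤6, but the union has |W|=7.
Hence having at most 6 worlds is not modally definable.

No — not modally definable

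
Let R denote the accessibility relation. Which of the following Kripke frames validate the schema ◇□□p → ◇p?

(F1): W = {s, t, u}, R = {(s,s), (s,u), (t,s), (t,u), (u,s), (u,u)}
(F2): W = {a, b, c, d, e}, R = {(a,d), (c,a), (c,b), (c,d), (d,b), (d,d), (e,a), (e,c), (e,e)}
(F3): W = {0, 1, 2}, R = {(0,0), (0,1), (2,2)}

The schema corresponds to a generalized confluence (Geach) condition: ∀x ∀y (xRy → ∃w (yR²w ∧ xRw)).
(F1): ✓.
(F2): fails — cRb but no w with bR²w and cRw.
(F3): fails — 0R1 but no w with 1R²w and 0Rw.

(F1)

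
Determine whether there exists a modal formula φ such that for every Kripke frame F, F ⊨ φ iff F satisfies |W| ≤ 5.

No

Modal frame validity is preserved under disjoint unions.
Any modal formula valid on each of 6 disjoint one-world frames is valid on their disjoint union (validity is preserved under disjoint unions). Each one-world frame has |W|=1≤5, but the union has |W|=6.
So the class is not modally definable.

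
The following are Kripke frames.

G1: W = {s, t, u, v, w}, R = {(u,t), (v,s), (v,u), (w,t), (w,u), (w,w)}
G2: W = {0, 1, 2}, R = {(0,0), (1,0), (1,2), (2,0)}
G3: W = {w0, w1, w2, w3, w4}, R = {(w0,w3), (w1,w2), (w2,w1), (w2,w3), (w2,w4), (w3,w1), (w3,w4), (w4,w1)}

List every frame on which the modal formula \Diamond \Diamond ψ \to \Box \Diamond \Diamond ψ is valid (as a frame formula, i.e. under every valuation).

Frame correspondent (Sahlqvist): \forall x \forall y \forall z ((x R^2 y \wedge xRz) \to \exists w (y = w \wedge z R^2 w)) — i.e. a generalized confluence (Geach) condition.
G1: fails — vR²t, vRs but no w* with t=w* and sR²w*.
G2: condition met.
G3: fails — w0R²w4, w0Rw3 but no w with w4=w and w3R²w.
Valid on: G2.

G2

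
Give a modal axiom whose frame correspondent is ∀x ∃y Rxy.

□p → ◇p

A defining formula is □p → ◇p (the D axiom).
Suppose □p→◇p is valid. At any x set V(p)=W. Then □p at x, so ◇p at x, so x has a successor.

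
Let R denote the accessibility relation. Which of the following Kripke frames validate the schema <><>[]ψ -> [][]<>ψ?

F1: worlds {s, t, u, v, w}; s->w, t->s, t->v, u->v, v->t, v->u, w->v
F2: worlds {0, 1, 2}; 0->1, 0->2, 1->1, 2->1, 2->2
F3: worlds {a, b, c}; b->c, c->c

The schema corresponds to a generalized confluence (Geach) condition: forall x forall y forall z ((x R^2 y & x R^2 z) -> exists w (yRw & zRw)).
F1: fails — vR²s, vR²v but no w* with sRw* and vRw*.
F2: holds.
F3: holds.

F2, F3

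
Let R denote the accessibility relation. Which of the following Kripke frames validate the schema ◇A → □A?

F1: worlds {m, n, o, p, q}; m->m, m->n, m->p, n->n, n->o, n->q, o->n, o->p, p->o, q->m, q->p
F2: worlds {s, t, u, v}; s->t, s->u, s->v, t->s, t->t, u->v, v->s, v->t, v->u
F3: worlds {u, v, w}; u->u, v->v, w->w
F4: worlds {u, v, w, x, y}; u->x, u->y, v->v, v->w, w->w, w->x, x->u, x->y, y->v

F3

This is the axiom for partial functionality; its first-order frame correspondent is ∀x ∀y ∀z (Rxy ∧ Rxz → y = z).
F1: fails — m sees both m and n.
F2: fails — s sees both t and u.
F3: satisfies the condition.
F4: fails — u sees both x and y.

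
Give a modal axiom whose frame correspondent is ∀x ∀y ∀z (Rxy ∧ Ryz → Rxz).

A defining formula is □s → □□s (the 4 axiom).
Suppose □s→□□s is valid. Take Rxy, Ryz and set V(s)={w : Rxw}. Then □s at x, so □□s at x, so □s at y, so s at z, i.e. Rxz.

□s → □□s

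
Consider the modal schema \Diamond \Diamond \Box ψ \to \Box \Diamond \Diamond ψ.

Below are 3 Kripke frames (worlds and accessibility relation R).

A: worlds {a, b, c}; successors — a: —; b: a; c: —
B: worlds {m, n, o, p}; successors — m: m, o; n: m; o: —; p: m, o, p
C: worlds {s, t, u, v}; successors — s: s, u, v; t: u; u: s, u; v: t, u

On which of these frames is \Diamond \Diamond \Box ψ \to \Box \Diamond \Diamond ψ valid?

The schema corresponds to a generalized confluence (Geach) condition: \forall x \forall y \forall z ((x R^2 y \wedge xRz) \to \exists w (yRw \wedge z R^2 w)).
A: ✓.
B: fails — mR²m, mRo but no w with mRw and oR²w.
C: ✓.

A, C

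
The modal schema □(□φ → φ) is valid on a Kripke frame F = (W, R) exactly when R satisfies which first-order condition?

This schema is the T□ axiom.
Its frame correspondent is shift-reflexivity — ∀x ∀y (Rxy → Ryy).

shift-reflexivity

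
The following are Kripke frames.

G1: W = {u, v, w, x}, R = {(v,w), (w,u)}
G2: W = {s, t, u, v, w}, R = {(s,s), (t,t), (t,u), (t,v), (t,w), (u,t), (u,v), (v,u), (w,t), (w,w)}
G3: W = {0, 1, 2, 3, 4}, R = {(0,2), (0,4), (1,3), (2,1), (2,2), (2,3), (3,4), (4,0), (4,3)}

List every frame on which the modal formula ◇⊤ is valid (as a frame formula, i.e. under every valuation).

The schema corresponds to seriality: ∀x ∃y Rxy.
G1: fails — world u has no successor.
G2: condition met.
G3: condition met.

G2, G3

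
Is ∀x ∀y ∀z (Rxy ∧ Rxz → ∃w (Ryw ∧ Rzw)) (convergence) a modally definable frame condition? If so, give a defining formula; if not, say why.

Yes: it is convergence, defined by the .2 schema ◇□p → □◇p.
Suppose ◇□p→□◇p is valid. Take Rxy, Rxz and set V(p)={w : Ryw}. Then □p at y so ◇□p at x, so □◇p at x, so ◇p at z, giving w with Rzw and Ryw.

Definable; ◇□p → □◇p defines it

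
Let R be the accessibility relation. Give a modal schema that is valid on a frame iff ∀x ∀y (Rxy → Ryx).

This is symmetry; the standard corresponding axiom is B: p → □◇p.
Suppose p→□◇p is valid. Take Rxy and set V(p)={x}. Then p at x, so □◇p at x, so ◇p at y, so some z with Ryz has p; z=x, i.e. Ryx.

p → □◇p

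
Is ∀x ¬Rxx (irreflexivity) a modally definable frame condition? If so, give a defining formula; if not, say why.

Any modally definable frame class is closed under surjective bounded morphisms.
The 4-cycle (worlds a,b,c,d with a→b→c→d→a) is irreflexive, and the map sending every world to a single reflexive point • is a surjective bounded morphism (forth: every edge maps to (•,•); back: every world has a successor). So any modal formula valid on the 4-cycle is also valid on the reflexive point, which is not irreflexive.
Hence irreflexivity is not modally definable.

Not definable by any modal formula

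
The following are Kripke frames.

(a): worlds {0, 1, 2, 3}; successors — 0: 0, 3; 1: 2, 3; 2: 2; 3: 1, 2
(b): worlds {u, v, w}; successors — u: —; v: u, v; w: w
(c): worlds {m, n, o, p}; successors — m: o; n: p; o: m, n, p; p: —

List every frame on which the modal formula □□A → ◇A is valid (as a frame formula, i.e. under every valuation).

The schema corresponds to a generalized confluence (Geach) condition: ∀x ∃w (xR²w ∧ xRw).
(a): holds.
(b): fails — at u but no t with uR²t and uRt.
(c): fails — at m but no w with mR²w and mRw.
Valid on: (a).

(a)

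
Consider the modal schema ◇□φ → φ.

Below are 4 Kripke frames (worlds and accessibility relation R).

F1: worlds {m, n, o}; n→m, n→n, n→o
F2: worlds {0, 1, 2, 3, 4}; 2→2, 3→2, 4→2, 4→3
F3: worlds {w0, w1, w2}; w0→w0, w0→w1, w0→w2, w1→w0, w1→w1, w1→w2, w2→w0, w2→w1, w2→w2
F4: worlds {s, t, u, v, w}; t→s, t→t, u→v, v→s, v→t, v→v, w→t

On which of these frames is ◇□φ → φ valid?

Frame correspondent (Sahlqvist): ∀x ∀y (Rxy → Ryx) — i.e. symmetry.
F1: fails — Rnm but not Rmn.
F2: fails — R43 but not R34.
F3: satisfies the condition.
F4: fails — Ruv but not Rvu.
Valid on: F3.

F3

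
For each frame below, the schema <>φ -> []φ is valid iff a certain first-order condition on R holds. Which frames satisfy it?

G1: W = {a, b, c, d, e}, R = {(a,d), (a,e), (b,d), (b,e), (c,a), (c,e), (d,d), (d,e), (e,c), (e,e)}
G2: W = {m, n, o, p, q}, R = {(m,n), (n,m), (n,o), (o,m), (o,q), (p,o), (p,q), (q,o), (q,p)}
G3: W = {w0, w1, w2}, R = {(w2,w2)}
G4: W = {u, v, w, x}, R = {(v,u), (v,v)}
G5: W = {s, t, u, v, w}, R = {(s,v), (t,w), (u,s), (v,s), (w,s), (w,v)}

G3

The schema corresponds to partial functionality: forall x forall y forall z (Rxy & Rxz -> y = z).
G1: fails — a sees both d and e.
G2: fails — n sees both m and o.
G3: satisfies the condition.
G4: fails — v sees both u and v.
G5: fails — w sees both s and v.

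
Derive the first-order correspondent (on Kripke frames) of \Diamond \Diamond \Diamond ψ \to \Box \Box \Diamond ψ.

This is a Sahlqvist (Geach-type) schema ◇^3□^0ψ → □^2◇^1ψ.
Minimal-valuation argument: fix x; take any y with xR^3y and any z with xR^2z. Set V(ψ) to the set of worlds R-reachable from y in exactly 0 steps. Then □^0ψ holds at y, so the antecedent holds at x; validity forces ◇^1ψ at z, giving a w with zR^1w and yR^0w.
First-order correspondent: \forall x \forall y \forall z ((x R^3 y \wedge x R^2 z) \to \exists w (y = w \wedge zRw)).

\forall x \forall y \forall z ((x R^3 y \wedge x R^2 z) \to \exists w (y = w \wedge zRw))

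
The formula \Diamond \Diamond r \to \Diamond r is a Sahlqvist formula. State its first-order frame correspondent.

This is frame-equivalent to □r → □□r (substitute ¬r for r and contrapose).
Suppose □r→□□r is valid. Take Rxy, Ryz and set V(r)={w : Rxw}. Then □r at x, so □□r at x, so □r at y, so r at z, i.e. Rxz.
Conversely, any frame satisfying \forall x \forall y \forall z (Rxy \wedge Ryz \to Rxz) validates the schema.
Frame condition: \forall x \forall y \forall z (Rxy \wedge Ryz \to Rxz).

Transitivity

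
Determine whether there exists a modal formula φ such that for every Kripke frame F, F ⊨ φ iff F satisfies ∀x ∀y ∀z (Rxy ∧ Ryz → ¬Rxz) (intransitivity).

If a class were modally definable it would be closed under surjective bounded morphisms (Goldblatt–Thomason).
The 3-cycle (worlds 0,1,2 with 0→1→2→0) is intransitive. Mapping every world to a single reflexive point • is a surjective bounded morphism; the reflexive point is not intransitive (R••∧R•• but R••).
So no modal formula (or set of formulas) defines exactly the intransitive frames.

No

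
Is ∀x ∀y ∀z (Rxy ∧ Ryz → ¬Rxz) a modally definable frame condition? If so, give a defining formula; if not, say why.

If a class were modally definable it would be closed under surjective bounded morphisms (Goldblatt–Thomason).
The 3-cycle (worlds a,b,c with a→b→c→a) is intransitive. Mapping every world to a single reflexive point • is a surjective bounded morphism; the reflexive point is not intransitive (R••∧R•• but R••).
Hence intransitivity is not modally definable.

No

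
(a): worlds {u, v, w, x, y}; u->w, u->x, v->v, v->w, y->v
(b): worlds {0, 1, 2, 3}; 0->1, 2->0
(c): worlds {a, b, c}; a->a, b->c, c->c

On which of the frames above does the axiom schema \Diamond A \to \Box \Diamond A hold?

This is the axiom for the Euclidean property; its first-order frame correspondent is \forall x \forall y \forall z (Rxy \wedge Rxz \to Ryz).
(a): fails — Ruw and Ruw but not Rww.
(b): fails — R01 and R01 but not R11.
(c): ✓.
Valid on: (c).

(c)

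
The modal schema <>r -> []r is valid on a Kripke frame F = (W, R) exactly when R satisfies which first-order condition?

This schema is the CD axiom.
Its frame correspondent is partial functionality — forall x forall y forall z (Rxy & Rxz -> y = z).

Partial functionality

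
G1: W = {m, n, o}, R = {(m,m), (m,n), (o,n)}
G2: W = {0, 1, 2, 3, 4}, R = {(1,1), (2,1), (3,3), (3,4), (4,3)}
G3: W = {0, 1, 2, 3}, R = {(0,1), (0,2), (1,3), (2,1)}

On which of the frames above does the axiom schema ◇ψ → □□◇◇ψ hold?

G2

Frame correspondent (Sahlqvist): ∀x ∀y ∀z ((xRy ∧ xR²z) → ∃w (y = w ∧ zR²w)) — i.e. a generalized confluence (Geach) condition.
G1: fails — mRm, mR²n but no w with m=w and nR²w.
G2: condition met.
G3: fails — 0R1, 0R²1 but no w with 1=w and 1R²w.
Valid on: G2.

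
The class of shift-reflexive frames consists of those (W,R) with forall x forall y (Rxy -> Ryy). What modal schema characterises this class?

□(□p → p)

The condition is shift-reflexivity. The T□ schema □(□p → p) defines it.
Suppose □(□p→p) is valid. Take Rxy and set V(p)={w : Ryw}. Then at y, □p holds; since □(□p→p) at x, □p→p at y, so p at y, i.e. Ryy.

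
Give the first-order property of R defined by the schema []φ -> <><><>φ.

forall x exists w (xRw & x R^3 w)

This is a Sahlqvist (Geach-type) schema ◇^0□^1φ → □^0◇^3φ.
Minimal-valuation argument: fix x; take any y with xR^0y and any z with xR^0z. Set V(φ) to the set of worlds R-reachable from y in exactly 1 step. Then □^1φ holds at y, so the antecedent holds at x; validity forces ◇^3φ at z, giving a w with zR^3w and yR^1w.
First-order correspondent: forall x exists w (xRw & x R^3 w).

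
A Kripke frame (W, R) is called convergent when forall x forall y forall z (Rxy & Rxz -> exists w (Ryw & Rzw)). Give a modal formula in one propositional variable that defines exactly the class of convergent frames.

This is convergence; the standard corresponding axiom is .2: ◇□ψ → □◇ψ.

◇□ψ → □◇ψ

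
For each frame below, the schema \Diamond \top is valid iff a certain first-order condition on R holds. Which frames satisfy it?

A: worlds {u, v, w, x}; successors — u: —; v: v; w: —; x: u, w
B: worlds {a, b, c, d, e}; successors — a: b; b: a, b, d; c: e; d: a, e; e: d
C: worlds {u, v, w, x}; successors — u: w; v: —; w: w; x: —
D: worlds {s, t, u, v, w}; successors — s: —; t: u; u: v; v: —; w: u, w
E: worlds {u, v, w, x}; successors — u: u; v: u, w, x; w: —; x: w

B

The schema corresponds to seriality: \forall x \exists y Rxy.
A: fails — world u has no successor.
B: holds.
C: fails — world v has no successor.
D: fails — world s has no successor.
E: fails — world w has no successor.
Valid on: B.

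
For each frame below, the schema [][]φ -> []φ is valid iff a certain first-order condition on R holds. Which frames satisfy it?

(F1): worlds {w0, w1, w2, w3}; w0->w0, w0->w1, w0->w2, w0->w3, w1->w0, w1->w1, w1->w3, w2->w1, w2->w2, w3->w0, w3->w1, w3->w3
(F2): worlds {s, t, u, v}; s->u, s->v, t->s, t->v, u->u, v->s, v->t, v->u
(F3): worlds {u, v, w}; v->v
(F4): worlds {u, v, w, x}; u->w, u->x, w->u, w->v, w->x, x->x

(F1), (F3)

The schema corresponds to density: forall x forall y (Rxy -> exists z (Rxz & Rzy)).
(F1): ✓.
(F2): fails — Rvt but no z with Rvz and Rzt.
(F3): ✓.
(F4): fails — Rwu but no z with Rwz and Rzu.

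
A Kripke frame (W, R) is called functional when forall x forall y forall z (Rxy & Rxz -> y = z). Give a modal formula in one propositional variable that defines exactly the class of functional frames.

◇p → □p

A defining formula is ◇p → □p (the CD axiom).
Suppose ◇p→□p is valid. Take Rxy, Rxz and set V(p)={y}. Then ◇p at x, so □p at x, so p at z, i.e. z=y.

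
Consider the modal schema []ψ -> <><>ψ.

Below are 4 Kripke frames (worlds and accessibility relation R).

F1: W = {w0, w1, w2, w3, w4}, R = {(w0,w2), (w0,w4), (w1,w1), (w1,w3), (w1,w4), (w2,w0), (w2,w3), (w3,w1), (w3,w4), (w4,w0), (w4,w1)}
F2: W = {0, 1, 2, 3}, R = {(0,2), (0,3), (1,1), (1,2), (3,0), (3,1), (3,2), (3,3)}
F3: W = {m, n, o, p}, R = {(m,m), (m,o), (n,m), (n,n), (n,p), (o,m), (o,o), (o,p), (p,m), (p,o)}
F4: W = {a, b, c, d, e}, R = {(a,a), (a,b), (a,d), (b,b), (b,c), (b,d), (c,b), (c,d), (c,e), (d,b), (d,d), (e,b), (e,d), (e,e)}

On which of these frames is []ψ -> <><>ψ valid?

F3, F4

The schema corresponds to a generalized confluence (Geach) condition: forall x exists w (xRw & x R^2 w).
F1: fails — at w0 but no w with w0Rw and w0R²w.
F2: fails — at 2 but no w with 2Rw and 2R²w.
F3: condition met.
F4: condition met.
Valid on: F3, F4.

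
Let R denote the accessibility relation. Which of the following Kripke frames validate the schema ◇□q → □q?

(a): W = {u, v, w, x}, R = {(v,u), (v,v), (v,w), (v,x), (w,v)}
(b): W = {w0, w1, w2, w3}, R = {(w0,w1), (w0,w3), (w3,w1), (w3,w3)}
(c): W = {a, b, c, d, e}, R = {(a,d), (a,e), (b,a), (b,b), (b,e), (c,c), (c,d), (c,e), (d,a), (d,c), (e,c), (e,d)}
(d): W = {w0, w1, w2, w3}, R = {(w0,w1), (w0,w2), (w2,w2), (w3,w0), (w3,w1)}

none

Frame correspondent (Sahlqvist): ∀x ∀y ∀z (Rxy ∧ Rxz → Ryz) — i.e. the Euclidean property.
(a): fails — Rvw and Rvw but not Rww.
(b): fails — Rw0w1 and Rw0w1 but not Rw1w1.
(c): fails — Rae and Rae but not Ree.
(d): fails — Rw0w1 and Rw0w1 but not Rw1w1.
Valid on no frame.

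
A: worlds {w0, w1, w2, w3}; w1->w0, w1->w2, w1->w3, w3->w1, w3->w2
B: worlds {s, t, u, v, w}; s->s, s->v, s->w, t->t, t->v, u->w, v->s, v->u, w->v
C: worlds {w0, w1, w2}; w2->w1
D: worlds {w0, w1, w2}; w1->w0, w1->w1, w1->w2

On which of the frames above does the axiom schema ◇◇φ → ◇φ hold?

This is the axiom for a generalized confluence (Geach) condition; its first-order frame correspondent is ∀x ∀y (xR²y → ∃w (y = w ∧ xRw)).
A: fails — w1R²w1 but no w with w1=w and w1Rw.
B: fails — sR²u but no w* with u=w* and sRw*.
C: condition met.
D: condition met.
Valid on: C, D.

C, D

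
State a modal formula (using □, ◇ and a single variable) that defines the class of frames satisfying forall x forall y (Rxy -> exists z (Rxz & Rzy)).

This is density; the standard corresponding axiom is C4: □□ψ → □ψ.
Suppose □□ψ→□ψ is valid. Take Rxy and set V(ψ)={w : xR²w}. Then □□ψ at x, so □ψ at x, so ψ at y, i.e. ∃z(Rxz∧Rzy).

□□ψ → □ψ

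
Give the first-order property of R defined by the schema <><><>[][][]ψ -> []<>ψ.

This is a Sahlqvist (Geach-type) schema ◇^3□^3ψ → □^1◇^1ψ.
Minimal-valuation argument: fix x; take any y with xR^3y and any z with xR^1z. Set V(ψ) to the set of worlds R-reachable from y in exactly 3 steps. Then □^3ψ holds at y, so the antecedent holds at x; validity forces ◇^1ψ at z, giving a w with zR^1w and yR^3w.
First-order correspondent: forall x forall y forall z ((x R^3 y & xRz) -> exists w (y R^3 w & zRw)).

forall x forall y forall z ((x R^3 y & xRz) -> exists w (y R^3 w & zRw))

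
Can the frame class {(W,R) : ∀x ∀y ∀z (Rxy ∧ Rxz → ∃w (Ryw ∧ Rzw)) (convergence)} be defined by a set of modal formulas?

This is a Sahlqvist condition; the .2 axiom ◇□p → □◇p defines it.
Suppose ◇□p→□◇p is valid. Take Rxy, Rxz and set V(p)={w : Ryw}. Then □p at y so ◇□p at x, so □◇p at x, so ◇p at z, giving w with Rzw and Ryw.

Definable; ◇□p → □◇p defines it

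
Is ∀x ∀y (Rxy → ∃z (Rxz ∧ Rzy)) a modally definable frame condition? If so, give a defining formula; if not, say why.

Yes: it is density, defined by the C4 schema □□r → □r.

Yes — defined by □□r → □r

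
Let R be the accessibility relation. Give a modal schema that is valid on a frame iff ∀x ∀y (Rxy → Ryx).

ψ → □◇ψ

A defining formula is ψ → □◇ψ (the B axiom).
Suppose ψ→□◇ψ is valid. Take Rxy and set V(ψ)={x}. Then ψ at x, so □◇ψ at x, so ◇ψ at y, so some z with Ryz has ψ; z=x, i.e. Ryx.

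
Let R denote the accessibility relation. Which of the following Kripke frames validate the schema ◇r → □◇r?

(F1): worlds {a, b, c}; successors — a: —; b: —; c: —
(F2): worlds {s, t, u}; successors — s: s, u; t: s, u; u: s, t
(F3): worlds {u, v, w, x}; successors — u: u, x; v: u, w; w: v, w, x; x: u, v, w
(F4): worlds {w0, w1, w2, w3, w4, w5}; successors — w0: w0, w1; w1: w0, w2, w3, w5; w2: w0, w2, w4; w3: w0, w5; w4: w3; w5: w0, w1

(F1)

The schema corresponds to the Euclidean property: ∀x ∀y ∀z (Rxy ∧ Rxz → Ryz).
(F1): holds.
(F2): fails — Rsu and Rsu but not Ruu.
(F3): fails — Rux and Rux but not Rxx.
(F4): fails — Rw0w1 and Rw0w1 but not Rw1w1.
Valid on: (F1).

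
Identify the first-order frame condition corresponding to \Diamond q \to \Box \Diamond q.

This schema is the 5 axiom.
Its frame correspondent is the Euclidean property — \forall x \forall y \forall z (Rxy \wedge Rxz \to Ryz).

The Euclidean property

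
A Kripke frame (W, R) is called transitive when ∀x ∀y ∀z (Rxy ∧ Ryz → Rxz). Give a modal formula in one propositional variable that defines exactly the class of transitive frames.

This is transitivity; the standard corresponding axiom is 4: □q → □□q.
Suppose □q→□□q is valid. Take Rxy, Ryz and set V(q)={w : Rxw}. Then □q at x, so □□q at x, so □q at y, so q at z, i.e. Rxz.

□q → □□q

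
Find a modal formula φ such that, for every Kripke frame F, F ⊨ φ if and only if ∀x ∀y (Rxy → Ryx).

p → □◇p

This is symmetry; the standard corresponding axiom is B: p → □◇p.
Suppose p→□◇p is valid. Take Rxy and set V(p)={x}. Then p at x, so □◇p at x, so ◇p at y, so some z with Ryz has p; z=x, i.e. Ryx.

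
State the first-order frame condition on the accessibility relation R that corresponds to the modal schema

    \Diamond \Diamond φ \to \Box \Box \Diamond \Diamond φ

\forall x \forall y \forall z ((x R^2 y \wedge x R^2 z) \to \exists w (y = w \wedge z R^2 w))

This is a Sahlqvist (Geach-type) schema ◇^2□^0φ → □^2◇^2φ.
Minimal-valuation argument: fix x; take any y with xR^2y and any z with xR^2z. Set V(φ) to the set of worlds R-reachable from y in exactly 0 steps. Then □^0φ holds at y, so the antecedent holds at x; validity forces ◇^2φ at z, giving a w with zR^2w and yR^0w.
First-order correspondent: \forall x \forall y \forall z ((x R^2 y \wedge x R^2 z) \to \exists w (y = w \wedge z R^2 w)).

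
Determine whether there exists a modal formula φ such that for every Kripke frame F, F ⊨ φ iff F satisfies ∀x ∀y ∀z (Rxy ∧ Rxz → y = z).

Definable; ◇r → □r defines it

This is a Sahlqvist condition; the CD axiom ◇r → □r defines it.
Suppose ◇r→□r is valid. Take Rxy, Rxz and set V(r)={y}. Then ◇r at x, so □r at x, so r at z, i.e. z=y.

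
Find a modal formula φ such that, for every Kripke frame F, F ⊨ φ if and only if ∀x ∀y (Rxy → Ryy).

This is shift-reflexivity; the standard corresponding axiom is T□: □(□p → p).

□(□p → p)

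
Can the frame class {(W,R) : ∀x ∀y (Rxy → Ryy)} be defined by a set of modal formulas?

Definable; □(□r → r) defines it

Yes: it is shift-reflexivity, defined by the T□ schema □(□r → r).
Suppose □(□r→r) is valid. Take Rxy and set V(r)={w : Ryw}. Then at y, □r holds; since □(□r→r) at x, □r→r at y, so r at y, i.e. Ryy.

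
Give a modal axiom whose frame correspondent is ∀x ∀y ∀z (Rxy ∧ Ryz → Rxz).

□r → □□r

A defining formula is □r → □□r (the 4 axiom).
Suppose □r→□□r is valid. Take Rxy, Ryz and set V(r)={w : Rxw}. Then □r at x, so □□r at x, so □r at y, so r at z, i.e. Rxz.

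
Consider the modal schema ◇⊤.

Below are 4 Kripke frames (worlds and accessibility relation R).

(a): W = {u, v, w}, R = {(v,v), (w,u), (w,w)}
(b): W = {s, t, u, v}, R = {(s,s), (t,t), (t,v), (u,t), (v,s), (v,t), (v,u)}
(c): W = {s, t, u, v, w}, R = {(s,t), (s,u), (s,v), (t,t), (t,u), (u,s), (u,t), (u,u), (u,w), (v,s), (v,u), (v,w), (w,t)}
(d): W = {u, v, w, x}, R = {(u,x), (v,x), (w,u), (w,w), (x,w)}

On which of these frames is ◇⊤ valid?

The schema corresponds to seriality: ∀x ∃y Rxy.
(a): fails — world u has no successor.
(b): ✓.
(c): ✓.
(d): ✓.

(b), (c), (d)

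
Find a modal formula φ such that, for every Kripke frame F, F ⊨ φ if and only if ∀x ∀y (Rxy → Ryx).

ψ → □◇ψ

This is symmetry; the standard corresponding axiom is B: ψ → □◇ψ.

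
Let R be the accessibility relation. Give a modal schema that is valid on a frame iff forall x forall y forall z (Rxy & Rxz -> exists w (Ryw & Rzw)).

This is convergence; the standard corresponding axiom is .2: ◇□ψ → □◇ψ.
Suppose ◇□ψ→□◇ψ is valid. Take Rxy, Rxz and set V(ψ)={w : Ryw}. Then □ψ at y so ◇□ψ at x, so □◇ψ at x, so ◇ψ at z, giving w with Rzw and Ryw.

◇□ψ → □◇ψ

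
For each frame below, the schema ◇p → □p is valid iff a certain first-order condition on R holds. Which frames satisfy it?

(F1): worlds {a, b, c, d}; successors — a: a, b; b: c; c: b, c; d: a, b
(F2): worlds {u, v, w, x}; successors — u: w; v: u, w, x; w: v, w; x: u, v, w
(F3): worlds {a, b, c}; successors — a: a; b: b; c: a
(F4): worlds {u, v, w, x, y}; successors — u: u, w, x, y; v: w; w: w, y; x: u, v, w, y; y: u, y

(F3)

Frame correspondent (Sahlqvist): ∀x ∀y ∀z (Rxy ∧ Rxz → y = z) — i.e. partial functionality.
(F1): fails — a sees both a and b.
(F2): fails — v sees both u and w.
(F3): holds.
(F4): fails — u sees both u and w.
Valid on: (F3).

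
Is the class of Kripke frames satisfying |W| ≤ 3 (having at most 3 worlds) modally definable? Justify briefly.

Modal frame validity is preserved under disjoint unions.
Any modal formula valid on each of 4 disjoint one-world frames is valid on their disjoint union (validity is preserved under disjoint unions). Each one-world frame has |W|=1≤3, but the union has |W|=4.
So the class is not modally definable.

No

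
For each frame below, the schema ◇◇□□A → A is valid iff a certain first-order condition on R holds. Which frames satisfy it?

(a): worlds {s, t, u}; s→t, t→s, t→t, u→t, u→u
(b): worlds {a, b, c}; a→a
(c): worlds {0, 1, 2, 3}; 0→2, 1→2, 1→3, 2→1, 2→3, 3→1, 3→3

The schema corresponds to a generalized confluence (Geach) condition: ∀x ∀y (xR²y → ∃w (yR²w ∧ x = w)).
(a): fails — uR²s but no w with sR²w and u=w.
(b): holds.
(c): fails — 0R²1 but no w with 1R²w and 0=w.
Valid on: (b).

(b)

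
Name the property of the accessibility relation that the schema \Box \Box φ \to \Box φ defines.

Suppose □□φ→□φ is valid. Take Rxy and set V(φ)={w : xR²w}. Then □□φ at x, so □φ at x, so φ at y, i.e. ∃z(Rxz∧Rzy).

density: \forall x \forall y (Rxy \to \exists z (Rxz \wedge Rzy))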